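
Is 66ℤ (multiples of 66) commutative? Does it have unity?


66ℤ is a commutative ring under +,× but has no multiplicative identity (1 ∉ 66ℤ); it has no zero divisors, but without unity it is not an integral domain
Commutative: Yes
Integral domain: No
Has unity: No

66ℤ (multiples of 66): Commutative=Yes, Unity=No


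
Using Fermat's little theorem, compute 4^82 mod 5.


Fermat's little theorem: if p is prime and gcd(a,p)=1, then a^(p-1) ≡ 1 (mod p)
p = 5 is prime, gcd(4,5) = 1
Reduce exponent: 82 mod 4 = 2
So 4^82 ≡ 4^2 (mod 5)
4^2 mod 5 = 1

4^82 ≡ 1 (mod 5)


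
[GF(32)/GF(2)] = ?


GF(32) = GF(2^5), so the extension degree is 5

[GF(32)/GF(2)] = 5


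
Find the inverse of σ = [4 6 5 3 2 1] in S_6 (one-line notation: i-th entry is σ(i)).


To find σ⁻¹, swap domain and range:
σ(1) = 4 → σ⁻¹(4) = 1
σ(2) = 6 → σ⁻¹(6) = 2
σ(3) = 5 → σ⁻¹(5) = 3
σ(4) = 3 → σ⁻¹(3) = 4
σ(5) = 2 → σ⁻¹(2) = 5
σ(6) = 1 → σ⁻¹(1) = 6

σ⁻¹ = [6 5 4 1 3 2]


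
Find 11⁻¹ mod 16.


Use the extended Euclidean algorithm to write 1 = 11·s + 16·t; then s mod 16 is the inverse.
Euclidean algorithm:
  11 = 0·16 + 11
  16 = 1·11 + 5
  11 = 2·5 + 1
  5 = 5·1 + 0
gcd(11,16) = 1
Back-substitution gives: 11·(3) + 16·(-2) = 1
So 11⁻¹ ≡ 3 ≡ 3 (mod 16)
Check: 11 × 3 = 33 ≡ 1 (mod 16) ✓

11⁻¹ ≡ 3 (mod 16)


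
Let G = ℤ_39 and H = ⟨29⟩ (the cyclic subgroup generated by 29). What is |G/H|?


|⟨29⟩| = n / gcd(29, 39) = 39 / 1 = 39
H is normal (ℤ_39 is abelian).
|G/H| = |G| / |H| = 39 / 39 = 1

|G/H| = 1


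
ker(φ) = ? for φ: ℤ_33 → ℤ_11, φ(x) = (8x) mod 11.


Kernel = preimage of identity
ker(φ) = {x ∈ ℤ_33 : 8x ≡ 0 (mod 11)}. Since 11 | 33, φ is well-defined. The kernel is the cyclic subgroup ⟨11⟩ of ℤ_33 (order 3), i.e. {0, 11, 22}

ker(φ) = {0, 11, 22}


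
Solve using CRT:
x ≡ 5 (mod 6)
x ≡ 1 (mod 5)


m₁ = 6, m₂ = 5, gcd = 1, so CRT applies. M = m₁·m₂ = 30
Let M₁ = M/m₁ = 5, M₂ = M/m₂ = 6
Find y₁ ≡ M₁⁻¹ (mod m₁): 5⁻¹ ≡ 5 (mod 6)
Find y₂ ≡ M₂⁻¹ (mod m₂): 6⁻¹ ≡ 1 (mod 5)
x = a₁·M₁·y₁ + a₂·M₂·y₂ = 5·5·5 + 1·6·1 = 131
Reduce mod 30: x ≡ 11
Check: 11 mod 6 = 5 ✓, 11 mod 5 = 1 ✓

x ≡ 11 (mod 30)


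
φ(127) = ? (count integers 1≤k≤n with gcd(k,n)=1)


Factor n: 127 = 127
φ(n) = n · ∏(1 - 1/p) over distinct primes p | n
φ(127) = 127 · (1 - 1/127) = 126

φ(127) = 126


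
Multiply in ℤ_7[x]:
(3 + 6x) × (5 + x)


Expand and collect like terms; reduce coefficients mod 7:
x^0: 3·5 = 15 ≡ 1 (mod 7)
x^1: 3·1 + 6·5 = 33 ≡ 5 (mod 7)
x^2: 6·1 = 6 ≡ 6 (mod 7)
Result: 1 + 5x + 6x^2

f · g = 1 + 5x + 6x^2


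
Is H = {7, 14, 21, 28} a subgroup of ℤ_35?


Subgroup test for H = {7, 14, 21, 28} in (ℤ_35, +):
(1) 0 ∈ H? No
(2) Closure: for all a,b ∈ H, (a+b) mod 35 ∈ H? No  [counterexample: 7 + 28 = 0 ∉ H]
(3) Inverses: for all a ∈ H, -a mod 35 ∈ H? Yes

No, H is not a subgroup of ℤ_35


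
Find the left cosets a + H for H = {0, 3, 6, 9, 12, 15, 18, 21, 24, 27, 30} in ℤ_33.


H = {0, 3, 6, 9, 12, 15, 18, 21, 24, 27, 30}, |H| = 11
Number of cosets = |G|/|H| = 33/11 = 3
0 + H = {0, 3, 6, 9, 12, 15, 18, 21, 24, 27, 30}
1 + H = {1, 4, 7, 10, 13, 16, 19, 22, 25, 28, 31}
2 + H = {2, 5, 8, 11, 14, 17, 20, 23, 26, 29, 32}

Cosets: 0+H={0,3,6,9,12,15,18,21,24,27,30}; 1+H={1,4,7,10,13,16,19,22,25,28,31}; 2+H={2,5,8,11,14,17,20,23,26,29,32}


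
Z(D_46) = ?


Z(G) = {g ∈ G | gx = xg for all x ∈ G}
For even n, Z(D_n) = {e, r^(n/2)}: the 180° rotation r^23 commutes with every reflection and rotation

Z(D_46) = {e, r^23}


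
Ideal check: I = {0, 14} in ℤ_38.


Check ideal conditions for I = {0, 14} in ℤ_38:
(1) I is an additive subgroup? No
(2) For r ∈ ℤ_38 and a ∈ I: r·a ∈ I? No  [counterexample: r=2, a=14, r·a mod 38 = 28 ∉ I]

No, I is not an ideal of ℤ_38


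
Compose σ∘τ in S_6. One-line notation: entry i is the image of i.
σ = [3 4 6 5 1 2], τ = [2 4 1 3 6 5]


σ∘τ: apply τ first, then σ
1 →τ 2 →σ 4
2 →τ 4 →σ 5
3 →τ 1 →σ 3
4 →τ 3 →σ 6
5 →τ 6 →σ 2
6 →τ 5 →σ 1

σ∘τ = [4 5 3 6 2 1]


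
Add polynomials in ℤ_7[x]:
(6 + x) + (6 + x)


Add coefficients mod 7:
x^0: 6 + 6 = 5 (mod 7)
x^1: 1 + 1 = 2 (mod 7)
Result: 5 + 2x

f + g = 5 + 2x


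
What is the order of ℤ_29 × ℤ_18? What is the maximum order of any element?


|ℤ_29 × ℤ_18| = 29 × 18 = 522
Max element order = lcm(29,18) = 522
Cyclic? Yes (gcd=1)

|ℤ_29×ℤ_18| = 522, max element order = 522


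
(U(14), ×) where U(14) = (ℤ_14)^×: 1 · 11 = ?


Operation: multiplication mod 14
1 · 11 = (a × b) mod 14 with a = 1, b = 11

1 · 11 = 11


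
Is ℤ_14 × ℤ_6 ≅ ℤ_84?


Comparing ℤ_14 × ℤ_6 and ℤ_84:
gcd(14,6) = 2 ≠ 1. Max element order in ℤ_14×ℤ_6 is lcm(14,6) = 42 < 84, so it has no element of order 84

No, ℤ_14 × ℤ_6 ≇ ℤ_84


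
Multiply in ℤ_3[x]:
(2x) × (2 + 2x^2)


Expand and collect like terms; reduce coefficients mod 3:
x^0: 0·2 = 0 ≡ 0 (mod 3)
x^1: 0·0 + 2·2 = 4 ≡ 1 (mod 3)
x^2: 0·2 + 2·0 = 0 ≡ 0 (mod 3)
x^3: 2·2 = 4 ≡ 1 (mod 3)
Result: x + x^3

f · g = x + x^3


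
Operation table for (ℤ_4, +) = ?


Elements: {0, 1, 2, 3}
Operation: addition mod 4
Entry (a, b) = (a + b) mod 4

Cayley table:
  | 0 | 1 | 2 | 3
0 | 0 | 1 | 2 | 3
1 | 1 | 2 | 3 | 0
2 | 2 | 3 | 0 | 1
3 | 3 | 0 | 1 | 2


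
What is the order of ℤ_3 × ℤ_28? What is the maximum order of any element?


|ℤ_3 × ℤ_28| = 3 × 28 = 84
Max element order = lcm(3,28) = 84
Cyclic? Yes (gcd=1)

|ℤ_3×ℤ_28| = 84, max element order = 84


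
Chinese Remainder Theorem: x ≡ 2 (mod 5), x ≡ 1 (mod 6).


m₁ = 5, m₂ = 6, gcd = 1, so CRT applies. M = m₁·m₂ = 30
Let M₁ = M/m₁ = 6, M₂ = M/m₂ = 5
Find y₁ ≡ M₁⁻¹ (mod m₁): 6⁻¹ ≡ 1 (mod 5)
Find y₂ ≡ M₂⁻¹ (mod m₂): 5⁻¹ ≡ 5 (mod 6)
x = a₁·M₁·y₁ + a₂·M₂·y₂ = 2·6·1 + 1·5·5 = 37
Reduce mod 30: x ≡ 7
Check: 7 mod 5 = 2 ✓, 7 mod 6 = 1 ✓

x ≡ 7 (mod 30)


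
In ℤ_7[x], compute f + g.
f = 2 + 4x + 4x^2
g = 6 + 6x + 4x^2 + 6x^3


Add coefficients mod 7:
x^0: 2 + 6 = 1 (mod 7)
x^1: 4 + 6 = 3 (mod 7)
x^2: 4 + 4 = 1 (mod 7)
x^3: 0 + 6 = 6 (mod 7)
Result: 1 + 3x + x^2 + 6x^3

f + g = 1 + 3x + x^2 + 6x^3


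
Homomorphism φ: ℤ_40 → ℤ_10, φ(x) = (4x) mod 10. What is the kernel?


Kernel = preimage of identity
ker(φ) = {x ∈ ℤ_40 : 4x ≡ 0 (mod 10)}. Since 10 | 40, φ is well-defined. The kernel is the cyclic subgroup ⟨5⟩ of ℤ_40 (order 8), i.e. {0, 5, 10, 15, 20, 25, 30, 35}

ker(φ) = {0, 5, 10, 15, 20, 25, 30, 35}


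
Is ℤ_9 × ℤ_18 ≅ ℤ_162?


Comparing ℤ_9 × ℤ_18 and ℤ_162:
gcd(9,18) = 9 ≠ 1. Max element order in ℤ_9×ℤ_18 is lcm(9,18) = 18 < 162, so it has no element of order 162

No, ℤ_9 × ℤ_18 ≇ ℤ_162


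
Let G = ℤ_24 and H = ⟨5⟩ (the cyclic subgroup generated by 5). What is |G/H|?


|⟨5⟩| = n / gcd(5, 24) = 24 / 1 = 24
H is normal (ℤ_24 is abelian).
|G/H| = |G| / |H| = 24 / 24 = 1

|G/H| = 1


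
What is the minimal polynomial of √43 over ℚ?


√43 satisfies x² - 43 = 0, irreducible over ℚ since 43 is squarefree

Minimal polynomial: x² - 43


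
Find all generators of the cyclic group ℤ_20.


g generates ℤ_n iff gcd(g,n) = 1
Prime factors of 20: 2, 5
Generators are g ∈ {1,...,19} not divisible by any of these primes.
Generators: {1, 3, 7, 9, 11, 13, 17, 19}
Number of generators = φ(20) = 8

Generators of ℤ_20 = {1, 3, 7, 9, 11, 13, 17, 19}


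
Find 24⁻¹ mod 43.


Use the extended Euclidean algorithm to write 1 = 24·s + 43·t; then s mod 43 is the inverse.
Euclidean algorithm:
  24 = 0·43 + 24
  43 = 1·24 + 19
  24 = 1·19 + 5
  19 = 3·5 + 4
  5 = 1·4 + 1
  4 = 4·1 + 0
gcd(24,43) = 1
Back-substitution gives: 24·(9) + 43·(-5) = 1
So 24⁻¹ ≡ 9 ≡ 9 (mod 43)
Check: 24 × 9 = 216 ≡ 1 (mod 43) ✓

24⁻¹ ≡ 9 (mod 43)


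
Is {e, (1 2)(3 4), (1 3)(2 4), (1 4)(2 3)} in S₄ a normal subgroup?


H = {e, (1 2)(3 4), (1 3)(2 4), (1 4)(2 3)} in S₄
This is the Klein four-group V₄; it is normal in S₄ (it is a union of conjugacy classes)

Yes, normal subgroup


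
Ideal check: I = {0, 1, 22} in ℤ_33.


Check ideal conditions for I = {0, 1, 22} in ℤ_33:
(1) I is an additive subgroup? No
(2) For r ∈ ℤ_33 and a ∈ I: r·a ∈ I? No  [counterexample: r=2, a=1, r·a mod 33 = 2 ∉ I]

No, I is not an ideal of ℤ_33


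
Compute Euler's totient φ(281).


Factor n: 281 = 281
φ(n) = n · ∏(1 - 1/p) over distinct primes p | n
φ(281) = 281 · (1 - 1/281) = 280

φ(281) = 280


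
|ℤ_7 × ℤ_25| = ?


|A × B| = |A| · |B|
|ℤ_7 × ℤ_25| = 7 × 25 = 175

|ℤ_7 × ℤ_25| = 175


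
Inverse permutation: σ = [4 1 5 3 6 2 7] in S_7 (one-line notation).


To find σ⁻¹, swap domain and range:
σ(1) = 4 → σ⁻¹(4) = 1
σ(2) = 1 → σ⁻¹(1) = 2
σ(3) = 5 → σ⁻¹(5) = 3
σ(4) = 3 → σ⁻¹(3) = 4
σ(5) = 6 → σ⁻¹(6) = 5
σ(6) = 2 → σ⁻¹(2) = 6
σ(7) = 7 → σ⁻¹(7) = 7

σ⁻¹ = [2 6 4 1 3 5 7]


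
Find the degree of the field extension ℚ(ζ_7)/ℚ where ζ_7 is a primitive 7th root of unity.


[ℚ(ζ_n):ℚ] = deg Φ_n(x) = φ(n). Here φ(7) = 6

[ℚ(ζ_7)/ℚ where ζ_7 is a primitive 7th root of unity] = 6


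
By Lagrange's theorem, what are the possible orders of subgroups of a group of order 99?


Lagrange's theorem: |H| divides |G|
|G| = 99
Divisors of 99: 1, 3, 9, 11, 33, 99

Possible subgroup orders: {1, 3, 9, 11, 33, 99}


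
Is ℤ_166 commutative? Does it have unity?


ℤ_166 is a commutative ring with unity 1; 166 = 2×83 is composite, so 2·83 ≡ 0 gives zero divisors (not an integral domain)
Commutative: Yes
Integral domain: No
Has unity: Yes

ℤ_166: Commutative=Yes, Unity=Yes


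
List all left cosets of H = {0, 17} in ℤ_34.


H = {0, 17}, |H| = 2
Number of cosets = |G|/|H| = 34/2 = 17
0 + H = {0, 17}
1 + H = {1, 18}
2 + H = {2, 19}
3 + H = {3, 20}
4 + H = {4, 21}
5 + H = {5, 22}
6 + H = {6, 23}
7 + H = {7, 24}
8 + H = {8, 25}
9 + H = {9, 26}
10 + H = {10, 27}
11 + H = {11, 28}
12 + H = {12, 29}
13 + H = {13, 30}
14 + H = {14, 31}
15 + H = {15, 32}
16 + H = {16, 33}

Cosets: 0+H={0,17}; 1+H={1,18}; 2+H={2,19}; 3+H={3,20}; 4+H={4,21}; 5+H={5,22}; 6+H={6,23}; 7+H={7,24}; 8+H={8,25}; 9+H={9,26}; 10+H={10,27}; 11+H={11,28}; 12+H={12,29}; 13+H={13,30}; 14+H={14,31}; 15+H={15,32}; 16+H={16,33}


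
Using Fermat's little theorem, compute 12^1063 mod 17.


Fermat's little theorem: if p is prime and gcd(a,p)=1, then a^(p-1) ≡ 1 (mod p)
p = 17 is prime, gcd(12,17) = 1
Reduce exponent: 1063 mod 16 = 7
So 12^1063 ≡ 12^7 (mod 17)
12^7 mod 17 = 7

12^1063 ≡ 7 (mod 17)


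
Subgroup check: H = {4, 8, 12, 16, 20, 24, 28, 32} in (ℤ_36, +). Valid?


Subgroup test for H = {4, 8, 12, 16, 20, 24, 28, 32} in (ℤ_36, +):
(1) 0 ∈ H? No
(2) Closure: for all a,b ∈ H, (a+b) mod 36 ∈ H? No  [counterexample: 4 + 32 = 0 ∉ H]
(3) Inverses: for all a ∈ H, -a mod 36 ∈ H? Yes

No, H is not a subgroup of ℤ_36


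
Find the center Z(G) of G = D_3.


Z(G) = {g ∈ G | gx = xg for all x ∈ G}
For odd n, Z(D_n) = {e}: no nontrivial rotation commutes with all reflections

Z(D_3) = {e}


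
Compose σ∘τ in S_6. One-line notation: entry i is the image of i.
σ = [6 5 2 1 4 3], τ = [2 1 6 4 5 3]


σ∘τ: apply τ first, then σ
1 →τ 2 →σ 5
2 →τ 1 →σ 6
3 →τ 6 →σ 3
4 →τ 4 →σ 1
5 →τ 5 →σ 4
6 →τ 3 →σ 2

σ∘τ = [5 6 3 1 4 2]


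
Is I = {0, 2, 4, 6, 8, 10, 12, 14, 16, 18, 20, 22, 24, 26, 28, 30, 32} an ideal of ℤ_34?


Check ideal conditions for I = {0, 2, 4, 6, 8, 10, 12, 14, 16, 18, 20, 22, 24, 26, 28, 30, 32} in ℤ_34:
(1) I is an additive subgroup? Yes
(2) For r ∈ ℤ_34 and a ∈ I: r·a ∈ I? Yes

Yes, I is an ideal of ℤ_34


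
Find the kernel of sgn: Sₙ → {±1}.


Kernel = preimage of identity
ker(sgn) = even permutations = Aₙ

ker(sgn) = Aₙ


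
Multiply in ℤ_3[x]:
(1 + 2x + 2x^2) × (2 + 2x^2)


Expand and collect like terms; reduce coefficients mod 3:
x^0: 1·2 = 2 ≡ 2 (mod 3)
x^1: 1·0 + 2·2 = 4 ≡ 1 (mod 3)
x^2: 1·2 + 2·0 + 2·2 = 6 ≡ 0 (mod 3)
x^3: 2·2 + 2·0 = 4 ≡ 1 (mod 3)
x^4: 2·2 = 4 ≡ 1 (mod 3)
Result: 2 + x + x^3 + x^4

f · g = 2 + x + x^3 + x^4


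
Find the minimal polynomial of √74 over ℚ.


√74 satisfies x² - 74 = 0, irreducible over ℚ since 74 is squarefree

Minimal polynomial: x² - 74


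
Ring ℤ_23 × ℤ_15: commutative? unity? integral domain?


Direct product ring; commutative with unity (1,1); but (1,0)·(0,1) = (0,0) gives zero divisors, so not an integral domain
Commutative: Yes
Integral domain: No
Has unity: Yes

ℤ_23 × ℤ_15: Commutative=Yes, Unity=Yes


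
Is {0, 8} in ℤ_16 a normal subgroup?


H = {0, 8} in ℤ_16
ℤ_16 is abelian; every subgroup of an abelian group is normal

Yes, normal subgroup


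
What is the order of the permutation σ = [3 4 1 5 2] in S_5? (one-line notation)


Cycle decomposition: (1 3) (2 4 5)
Cycle lengths: 2, 3
Order = lcm(2, 3) = 6

ord(σ) = 6


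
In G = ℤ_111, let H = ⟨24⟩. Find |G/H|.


|⟨24⟩| = n / gcd(24, 111) = 111 / 3 = 37
H is normal (ℤ_111 is abelian).
|G/H| = |G| / |H| = 111 / 37 = 3

|G/H| = 3


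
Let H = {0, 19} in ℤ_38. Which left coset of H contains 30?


30 + H = {30 + h (mod 38) : h ∈ H}
30+0=30, 30+19=11
30 + H = {11, 30} = 11 + H

30 + H = {11, 30}


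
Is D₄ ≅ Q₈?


Comparing D₄ and Q₈:
D₄ has 5 elements of order 2; Q₈ has only 1

No, D₄ ≇ Q₈


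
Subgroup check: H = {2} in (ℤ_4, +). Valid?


Subgroup test for H = {2} in (ℤ_4, +):
(1) 0 ∈ H? No
(2) Closure: for all a,b ∈ H, (a+b) mod 4 ∈ H? No  [counterexample: 2 + 2 = 0 ∉ H]
(3) Inverses: for all a ∈ H, -a mod 4 ∈ H? Yes

No, H is not a subgroup of ℤ_4


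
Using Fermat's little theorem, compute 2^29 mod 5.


Fermat's little theorem: if p is prime and gcd(a,p)=1, then a^(p-1) ≡ 1 (mod p)
p = 5 is prime, gcd(2,5) = 1
Reduce exponent: 29 mod 4 = 1
So 2^29 ≡ 2^1 (mod 5)
2^1 mod 5 = 2

2^29 ≡ 2 (mod 5)


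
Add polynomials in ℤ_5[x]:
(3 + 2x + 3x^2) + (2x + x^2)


Add coefficients mod 5:
x^0: 3 + 0 = 3 (mod 5)
x^1: 2 + 2 = 4 (mod 5)
x^2: 3 + 1 = 4 (mod 5)
Result: 3 + 4x + 4x^2

f + g = 3 + 4x + 4x^2


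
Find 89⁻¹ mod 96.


Use the extended Euclidean algorithm to write 1 = 89·s + 96·t; then s mod 96 is the inverse.
Euclidean algorithm:
  89 = 0·96 + 89
  96 = 1·89 + 7
  89 = 12·7 + 5
  7 = 1·5 + 2
  5 = 2·2 + 1
  2 = 2·1 + 0
gcd(89,96) = 1
Back-substitution gives: 89·(41) + 96·(-38) = 1
So 89⁻¹ ≡ 41 ≡ 41 (mod 96)
Check: 89 × 41 = 3649 ≡ 1 (mod 96) ✓

89⁻¹ ≡ 41 (mod 96)


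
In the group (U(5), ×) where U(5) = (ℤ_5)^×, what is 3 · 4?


Operation: multiplication mod 5
3 · 4 = (a × b) mod 5 with a = 3, b = 4

3 · 4 = 2


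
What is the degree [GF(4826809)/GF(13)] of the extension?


GF(4826809) = GF(13^6), so the extension degree is 6

[GF(4826809)/GF(13)] = 6


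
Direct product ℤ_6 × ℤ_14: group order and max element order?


|ℤ_6 × ℤ_14| = 6 × 14 = 84
Max element order = lcm(6,14) = 42
Cyclic? No (gcd=2)

|ℤ_6×ℤ_14| = 84, max element order = 42


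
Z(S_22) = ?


Z(G) = {g ∈ G | gx = xg for all x ∈ G}
S_n is non-abelian for n ≥ 3; Z(S_22) is trivial

Z(S_22) = {e}


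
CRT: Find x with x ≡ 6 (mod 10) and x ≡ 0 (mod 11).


m₁ = 10, m₂ = 11, gcd = 1, so CRT applies. M = m₁·m₂ = 110
Let M₁ = M/m₁ = 11, M₂ = M/m₂ = 10
Find y₁ ≡ M₁⁻¹ (mod m₁): 11⁻¹ ≡ 1 (mod 10)
Find y₂ ≡ M₂⁻¹ (mod m₂): 10⁻¹ ≡ 10 (mod 11)
x = a₁·M₁·y₁ + a₂·M₂·y₂ = 6·11·1 + 0·10·10 = 66
Reduce mod 110: x ≡ 66
Check: 66 mod 10 = 6 ✓, 66 mod 11 = 0 ✓

x ≡ 66 (mod 110)


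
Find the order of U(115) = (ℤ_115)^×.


U(n) is the group of units mod n; |U(n)| = φ(n)
|U(115)| = φ(115) = 88

|U(115) = (ℤ_115)^×| = 88


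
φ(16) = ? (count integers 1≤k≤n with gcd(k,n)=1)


φ(n) = count of k ∈ {1,...,n} with gcd(k,n)=1
Coprimes to 16: {1, 3, 5, 7, 9, 11, 13, 15}
Count: 8

φ(16) = 8


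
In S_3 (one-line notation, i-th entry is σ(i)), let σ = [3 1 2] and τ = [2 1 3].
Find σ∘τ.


σ∘τ: apply τ first, then σ
1 →τ 2 →σ 1
2 →τ 1 →σ 3
3 →τ 3 →σ 2

σ∘τ = [1 3 2]


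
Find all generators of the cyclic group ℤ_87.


g generates ℤ_n iff gcd(g,n) = 1
Prime factors of 87: 3, 29
Generators are g ∈ {1,...,86} not divisible by any of these primes.
Generators: {1, 2, 4, 5, 7, 8, 10, 11, 13, 14, 16, 17, 19, 20, 22, 23, 25, 26, 28, 31, 32, 34, 35, 37, 38, 40, 41, 43, 44, 46, 47, 49, 50, 52, 53, 55, 56, 59, 61, 62, 64, 65, 67, 68, 70, 71, 73, 74, 76, 77, 79, 80, 82, 83, 85, 86}
Number of generators = φ(87) = 56

Generators of ℤ_87 = {1, 2, 4, 5, 7, 8, 10, 11, 13, 14, 16, 17, 19, 20, 22, 23, 25, 26, 28, 31, 32, 34, 35, 37, 38, 40, 41, 43, 44, 46, 47, 49, 50, 52, 53, 55, 56, 59, 61, 62, 64, 65, 67, 68, 70, 71, 73, 74, 76, 77, 79, 80, 82, 83, 85, 86}


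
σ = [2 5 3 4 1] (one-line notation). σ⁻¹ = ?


To find σ⁻¹, swap domain and range:
σ(1) = 2 → σ⁻¹(2) = 1
σ(2) = 5 → σ⁻¹(5) = 2
σ(3) = 3 → σ⁻¹(3) = 3
σ(4) = 4 → σ⁻¹(4) = 4
σ(5) = 1 → σ⁻¹(1) = 5

σ⁻¹ = [5 1 3 4 2]


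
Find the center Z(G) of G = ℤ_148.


Z(G) = {g ∈ G | gx = xg for all x ∈ G}
ℤ_148 is abelian, so Z(G) = G

Z(ℤ_148) = ℤ_148


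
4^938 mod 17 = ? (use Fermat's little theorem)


Fermat's little theorem: if p is prime and gcd(a,p)=1, then a^(p-1) ≡ 1 (mod p)
p = 17 is prime, gcd(4,17) = 1
Reduce exponent: 938 mod 16 = 10
So 4^938 ≡ 4^10 (mod 17)
4^10 mod 17 = 16

4^938 ≡ 16 (mod 17)


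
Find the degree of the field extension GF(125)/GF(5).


GF(125) = GF(5^3), so the extension degree is 3

[GF(125)/GF(5)] = 3


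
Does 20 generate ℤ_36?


g generates ℤ_n iff gcd(g, n) = 1
gcd(20, 36) = 4
Since gcd = 4 ≠ 1, ⟨20⟩ has order 9 < 36, so 20 is not a generator.

No, 20 does not generate ℤ_36


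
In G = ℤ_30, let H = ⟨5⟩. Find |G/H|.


|⟨5⟩| = n / gcd(5, 30) = 30 / 5 = 6
H is normal (ℤ_30 is abelian).
|G/H| = |G| / |H| = 30 / 6 = 5

|G/H| = 5


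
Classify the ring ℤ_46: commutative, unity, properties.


ℤ_46 is a commutative ring with unity 1; 46 = 2×23 is composite, so 2·23 ≡ 0 gives zero divisors (not an integral domain)
Commutative: Yes
Integral domain: No
Has unity: Yes

ℤ_46: Commutative=Yes, Unity=Yes


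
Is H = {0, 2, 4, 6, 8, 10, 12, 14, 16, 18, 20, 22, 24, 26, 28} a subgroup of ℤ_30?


Subgroup test for H = {0, 2, 4, 6, 8, 10, 12, 14, 16, 18, 20, 22, 24, 26, 28} in (ℤ_30, +):
(1) 0 ∈ H? Yes
(2) Closure: for all a,b ∈ H, (a+b) mod 30 ∈ H? Yes
(3) Inverses: for all a ∈ H, -a mod 30 ∈ H? Yes

Yes, H is a subgroup of ℤ_30


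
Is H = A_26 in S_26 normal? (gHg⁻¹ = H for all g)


H = A_26 in S_26
A_26 has index 2 in S_26, and every subgroup of index 2 is normal

Yes, normal subgroup


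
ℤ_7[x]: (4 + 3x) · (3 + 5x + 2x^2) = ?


Expand and collect like terms; reduce coefficients mod 7:
x^0: 4·3 = 12 ≡ 5 (mod 7)
x^1: 4·5 + 3·3 = 29 ≡ 1 (mod 7)
x^2: 4·2 + 3·5 = 23 ≡ 2 (mod 7)
x^3: 3·2 = 6 ≡ 6 (mod 7)
Result: 5 + x + 2x^2 + 6x^3

f · g = 5 + x + 2x^2 + 6x^3


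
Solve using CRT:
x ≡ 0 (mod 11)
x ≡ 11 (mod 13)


m₁ = 11, m₂ = 13, gcd = 1, so CRT applies. M = m₁·m₂ = 143
Let M₁ = M/m₁ = 13, M₂ = M/m₂ = 11
Find y₁ ≡ M₁⁻¹ (mod m₁): 13⁻¹ ≡ 6 (mod 11)
Find y₂ ≡ M₂⁻¹ (mod m₂): 11⁻¹ ≡ 6 (mod 13)
x = a₁·M₁·y₁ + a₂·M₂·y₂ = 0·13·6 + 11·11·6 = 726
Reduce mod 143: x ≡ 11
Check: 11 mod 11 = 0 ✓, 11 mod 13 = 11 ✓

x ≡ 11 (mod 143)


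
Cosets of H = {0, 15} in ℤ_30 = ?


H = {0, 15}, |H| = 2
Number of cosets = |G|/|H| = 30/2 = 15
0 + H = {0, 15}
1 + H = {1, 16}
2 + H = {2, 17}
3 + H = {3, 18}
4 + H = {4, 19}
5 + H = {5, 20}
6 + H = {6, 21}
7 + H = {7, 22}
8 + H = {8, 23}
9 + H = {9, 24}
10 + H = {10, 25}
11 + H = {11, 26}
12 + H = {12, 27}
13 + H = {13, 28}
14 + H = {14, 29}

Cosets: 0+H={0,15}; 1+H={1,16}; 2+H={2,17}; 3+H={3,18}; 4+H={4,19}; 5+H={5,20}; 6+H={6,21}; 7+H={7,22}; 8+H={8,23}; 9+H={9,24}; 10+H={10,25}; 11+H={11,26}; 12+H={12,27}; 13+H={13,28}; 14+H={14,29}


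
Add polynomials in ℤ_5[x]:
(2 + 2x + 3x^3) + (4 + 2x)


Add coefficients mod 5:
x^0: 2 + 4 = 1 (mod 5)
x^1: 2 + 2 = 4 (mod 5)
x^2: 0 + 0 = 0 (mod 5)
x^3: 3 + 0 = 3 (mod 5)
Result: 1 + 4x + 3x^3

f + g = 1 + 4x + 3x^3


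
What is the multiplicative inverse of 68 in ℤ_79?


Use the extended Euclidean algorithm to write 1 = 68·s + 79·t; then s mod 79 is the inverse.
Euclidean algorithm:
  68 = 0·79 + 68
  79 = 1·68 + 11
  68 = 6·11 + 2
  11 = 5·2 + 1
  2 = 2·1 + 0
gcd(68,79) = 1
Back-substitution gives: 68·(-36) + 79·(31) = 1
So 68⁻¹ ≡ -36 ≡ 43 (mod 79)
Check: 68 × 43 = 2924 ≡ 1 (mod 79) ✓

68⁻¹ ≡ 43 (mod 79)


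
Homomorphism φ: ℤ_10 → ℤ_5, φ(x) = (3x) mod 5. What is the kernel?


Kernel = preimage of identity
ker(φ) = {x ∈ ℤ_10 : 3x ≡ 0 (mod 5)}. Since 5 | 10, φ is well-defined. The kernel is the cyclic subgroup ⟨5⟩ of ℤ_10 (order 2), i.e. {0, 5}

ker(φ) = {0, 5}


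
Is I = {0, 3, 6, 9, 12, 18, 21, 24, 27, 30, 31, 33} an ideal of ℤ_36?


Check ideal conditions for I = {0, 3, 6, 9, 12, 18, 21, 24, 27, 30, 31, 33} in ℤ_36:
(1) I is an additive subgroup? No
(2) For r ∈ ℤ_36 and a ∈ I: r·a ∈ I? No  [counterexample: r=2, a=31, r·a mod 36 = 26 ∉ I]

No, I is not an ideal of ℤ_36


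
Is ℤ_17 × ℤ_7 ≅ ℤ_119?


Comparing ℤ_17 × ℤ_7 and ℤ_119:
gcd(17,7) = 1, so ℤ_17 × ℤ_7 ≅ ℤ_119 (CRT)

Yes, ℤ_17 × ℤ_7 ≅ ℤ_119


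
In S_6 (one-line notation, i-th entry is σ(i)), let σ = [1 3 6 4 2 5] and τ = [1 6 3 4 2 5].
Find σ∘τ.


σ∘τ: apply τ first, then σ
1 →τ 1 →σ 1
2 →τ 6 →σ 5
3 →τ 3 →σ 6
4 →τ 4 →σ 4
5 →τ 2 →σ 3
6 →τ 5 →σ 2

σ∘τ = [1 5 6 4 3 2]


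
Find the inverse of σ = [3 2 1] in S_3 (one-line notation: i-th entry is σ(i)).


To find σ⁻¹, swap domain and range:
σ(1) = 3 → σ⁻¹(3) = 1
σ(2) = 2 → σ⁻¹(2) = 2
σ(3) = 1 → σ⁻¹(1) = 3

σ⁻¹ = [3 2 1]


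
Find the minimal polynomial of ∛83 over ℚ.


∛83 satisfies x³ - 83 = 0, irreducible over ℚ (no rational root; 83 is not a perfect cube)

Minimal polynomial: x³ - 83


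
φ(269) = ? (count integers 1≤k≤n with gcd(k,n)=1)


Factor n: 269 = 269
φ(n) = n · ∏(1 - 1/p) over distinct primes p | n
φ(269) = 269 · (1 - 1/269) = 268

φ(269) = 268


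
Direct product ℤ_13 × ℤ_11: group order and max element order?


|ℤ_13 × ℤ_11| = 13 × 11 = 143
Max element order = lcm(13,11) = 143
Cyclic? Yes (gcd=1)

|ℤ_13×ℤ_11| = 143, max element order = 143


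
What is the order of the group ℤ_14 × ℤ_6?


|A × B| = |A| · |B|
|ℤ_14 × ℤ_6| = 14 × 6 = 84

|ℤ_14 × ℤ_6| = 84


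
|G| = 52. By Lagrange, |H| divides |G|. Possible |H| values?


Lagrange's theorem: |H| divides |G|
|G| = 52
Divisors of 52: 1, 2, 4, 13, 26, 52

Possible subgroup orders: {1, 2, 4, 13, 26, 52}


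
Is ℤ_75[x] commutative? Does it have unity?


ℤ_75 has zero divisors (3·25 ≡ 0), and these lift to constant zero divisors in ℤ_75[x]; so not an integral domain
Commutative: Yes
Integral domain: No
Has unity: Yes

ℤ_75[x]: Commutative=Yes, Unity=Yes


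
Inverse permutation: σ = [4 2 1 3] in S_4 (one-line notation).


To find σ⁻¹, swap domain and range:
σ(1) = 4 → σ⁻¹(4) = 1
σ(2) = 2 → σ⁻¹(2) = 2
σ(3) = 1 → σ⁻¹(1) = 3
σ(4) = 3 → σ⁻¹(3) = 4

σ⁻¹ = [3 2 4 1]


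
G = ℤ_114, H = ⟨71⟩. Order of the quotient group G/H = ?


|⟨71⟩| = n / gcd(71, 114) = 114 / 1 = 114
H is normal (ℤ_114 is abelian).
|G/H| = |G| / |H| = 114 / 114 = 1

|G/H| = 1


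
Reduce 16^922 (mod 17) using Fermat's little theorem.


Fermat's little theorem: if p is prime and gcd(a,p)=1, then a^(p-1) ≡ 1 (mod p)
p = 17 is prime, gcd(16,17) = 1
Reduce exponent: 922 mod 16 = 10
So 16^922 ≡ 16^10 (mod 17)
16^10 mod 17 = 1

16^922 ≡ 1 (mod 17)


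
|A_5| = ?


|A_n| = n!/2 (even permutations)
|A_5| = 5!/2 = 120/2 = 60

|A_5| = 60


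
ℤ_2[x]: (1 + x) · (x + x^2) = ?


Expand and collect like terms; reduce coefficients mod 2:
x^0: 1·0 = 0 ≡ 0 (mod 2)
x^1: 1·1 + 1·0 = 1 ≡ 1 (mod 2)
x^2: 1·1 + 1·1 = 2 ≡ 0 (mod 2)
x^3: 1·1 = 1 ≡ 1 (mod 2)
Result: x + x^3

f · g = x + x^3


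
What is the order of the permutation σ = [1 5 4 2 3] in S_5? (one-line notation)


Cycle decomposition: (2 5 3 4)
Cycle lengths: 4
Order = lcm(4) = 4

ord(σ) = 4


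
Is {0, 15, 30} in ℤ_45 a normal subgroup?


H = {0, 15, 30} in ℤ_45
ℤ_45 is abelian; every subgroup of an abelian group is normal

Yes, normal subgroup


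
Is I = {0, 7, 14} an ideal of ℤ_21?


Check ideal conditions for I = {0, 7, 14} in ℤ_21:
(1) I is an additive subgroup? Yes
(2) For r ∈ ℤ_21 and a ∈ I: r·a ∈ I? Yes

Yes, I is an ideal of ℤ_21


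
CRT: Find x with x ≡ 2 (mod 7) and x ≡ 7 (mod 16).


m₁ = 7, m₂ = 16, gcd = 1, so CRT applies. M = m₁·m₂ = 112
Let M₁ = M/m₁ = 16, M₂ = M/m₂ = 7
Find y₁ ≡ M₁⁻¹ (mod m₁): 16⁻¹ ≡ 4 (mod 7)
Find y₂ ≡ M₂⁻¹ (mod m₂): 7⁻¹ ≡ 7 (mod 16)
x = a₁·M₁·y₁ + a₂·M₂·y₂ = 2·16·4 + 7·7·7 = 471
Reduce mod 112: x ≡ 23
Check: 23 mod 7 = 2 ✓, 23 mod 16 = 7 ✓

x ≡ 23 (mod 112)


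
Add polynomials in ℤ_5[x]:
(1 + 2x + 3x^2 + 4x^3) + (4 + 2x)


Add coefficients mod 5:
x^0: 1 + 4 = 0 (mod 5)
x^1: 2 + 2 = 4 (mod 5)
x^2: 3 + 0 = 3 (mod 5)
x^3: 4 + 0 = 4 (mod 5)
Result: 4x + 3x^2 + 4x^3

f + g = 4x + 3x^2 + 4x^3


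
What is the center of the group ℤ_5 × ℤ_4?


Z(G) = {g ∈ G | gx = xg for all x ∈ G}
Direct product of abelian groups is abelian, so Z(G) = G

Z(ℤ_5 × ℤ_4) = ℤ_5 × ℤ_4


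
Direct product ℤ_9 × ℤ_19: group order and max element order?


|ℤ_9 × ℤ_19| = 9 × 19 = 171
Max element order = lcm(9,19) = 171
Cyclic? Yes (gcd=1)

|ℤ_9×ℤ_19| = 171, max element order = 171


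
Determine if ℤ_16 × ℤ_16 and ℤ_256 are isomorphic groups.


Comparing ℤ_16 × ℤ_16 and ℤ_256:
gcd(16,16) = 16 ≠ 1. Max element order in ℤ_16×ℤ_16 is lcm(16,16) = 16 < 256, so it has no element of order 256

No, ℤ_16 × ℤ_16 ≇ ℤ_256


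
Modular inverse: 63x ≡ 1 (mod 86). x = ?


Use the extended Euclidean algorithm to write 1 = 63·s + 86·t; then s mod 86 is the inverse.
Euclidean algorithm:
  63 = 0·86 + 63
  86 = 1·63 + 23
  63 = 2·23 + 17
  23 = 1·17 + 6
  17 = 2·6 + 5
  6 = 1·5 + 1
  5 = 5·1 + 0
gcd(63,86) = 1
Back-substitution gives: 63·(-15) + 86·(11) = 1
So 63⁻¹ ≡ -15 ≡ 71 (mod 86)
Check: 63 × 71 = 4473 ≡ 1 (mod 86) ✓

63⁻¹ ≡ 71 (mod 86)


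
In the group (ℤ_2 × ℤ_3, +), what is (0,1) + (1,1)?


Operation: componentwise addition mod (2, 3)
(0,1) + (1,1) = ((a₁+b₁) mod 2, (a₂+b₂) mod 3) with a = (0,1), b = (1,1)

(0,1) + (1,1) = (1,2)


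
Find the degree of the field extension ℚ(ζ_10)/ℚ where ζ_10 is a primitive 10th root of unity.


[ℚ(ζ_n):ℚ] = deg Φ_n(x) = φ(n). Here φ(10) = 4

[ℚ(ζ_10)/ℚ where ζ_10 is a primitive 10th root of unity] = 4


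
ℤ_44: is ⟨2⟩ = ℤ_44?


g generates ℤ_n iff gcd(g, n) = 1
gcd(2, 44) = 2
Since gcd = 2 ≠ 1, ⟨2⟩ has order 22 < 44, so 2 is not a generator.

No, 2 does not generate ℤ_44


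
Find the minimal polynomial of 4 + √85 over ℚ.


Let α = 4 + √85. Then α - 4 = √85, so (α - 4)² = 85, giving α² - 8α - 69 = 0. Degree 2 and α ∉ ℚ, so this is the minimal polynomial.

Minimal polynomial: x² - 8x - 69


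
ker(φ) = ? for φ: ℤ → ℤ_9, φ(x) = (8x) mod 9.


Kernel = preimage of identity
ker(φ) = {x ∈ ℤ : 8x ≡ 0 (mod 9)}. gcd(8,9) = 1, so 8x ≡ 0 (mod 9) ⟺ x ≡ 0 (mod 9/1 = 9). Hence ker(φ) = 9ℤ

ker(φ) = 9ℤ


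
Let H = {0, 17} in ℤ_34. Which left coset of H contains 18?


18 + H = {18 + h (mod 34) : h ∈ H}
18+0=18, 18+17=1
18 + H = {1, 18} = 1 + H

18 + H = {1, 18}


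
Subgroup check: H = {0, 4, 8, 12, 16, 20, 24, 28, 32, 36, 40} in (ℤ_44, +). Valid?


Subgroup test for H = {0, 4, 8, 12, 16, 20, 24, 28, 32, 36, 40} in (ℤ_44, +):
(1) 0 ∈ H? Yes
(2) Closure: for all a,b ∈ H, (a+b) mod 44 ∈ H? Yes
(3) Inverses: for all a ∈ H, -a mod 44 ∈ H? Yes

Yes, H is a subgroup of ℤ_44


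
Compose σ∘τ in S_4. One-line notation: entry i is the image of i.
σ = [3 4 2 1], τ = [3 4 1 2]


σ∘τ: apply τ first, then σ
1 →τ 3 →σ 2
2 →τ 4 →σ 1
3 →τ 1 →σ 3
4 →τ 2 →σ 4

σ∘τ = [2 1 3 4]


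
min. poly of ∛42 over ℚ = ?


∛42 satisfies x³ - 42 = 0, irreducible over ℚ (no rational root; 42 is not a perfect cube)

Minimal polynomial: x³ - 42


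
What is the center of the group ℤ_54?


Z(G) = {g ∈ G | gx = xg for all x ∈ G}
ℤ_54 is abelian, so Z(G) = G

Z(ℤ_54) = ℤ_54


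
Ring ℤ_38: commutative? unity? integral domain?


ℤ_38 is a commutative ring with unity 1; 38 = 2×19 is composite, so 2·19 ≡ 0 gives zero divisors (not an integral domain)
Commutative: Yes
Integral domain: No
Has unity: Yes

ℤ_38: Commutative=Yes, Unity=Yes


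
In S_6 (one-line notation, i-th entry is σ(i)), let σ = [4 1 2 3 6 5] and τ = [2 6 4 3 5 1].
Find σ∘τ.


σ∘τ: apply τ first, then σ
1 →τ 2 →σ 1
2 →τ 6 →σ 5
3 →τ 4 →σ 3
4 →τ 3 →σ 2
5 →τ 5 →σ 6
6 →τ 1 →σ 4

σ∘τ = [1 5 3 2 6 4]


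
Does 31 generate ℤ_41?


g generates ℤ_n iff gcd(g, n) = 1
gcd(31, 41) = 1
Since gcd = 1, 31 is a generator.

Yes, 31 generates ℤ_41


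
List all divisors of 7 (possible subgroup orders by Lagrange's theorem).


Lagrange's theorem: |H| divides |G|
|G| = 7
Divisors of 7: 1, 7

Possible subgroup orders: {1, 7}


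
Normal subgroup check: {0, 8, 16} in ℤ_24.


H = {0, 8, 16} in ℤ_24
ℤ_24 is abelian; every subgroup of an abelian group is normal

Yes, normal subgroup


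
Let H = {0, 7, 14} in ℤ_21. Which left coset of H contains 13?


13 + H = {13 + h (mod 21) : h ∈ H}
13+0=13, 13+7=20, 13+14=6
13 + H = {6, 13, 20} = 6 + H

13 + H = {6, 13, 20}


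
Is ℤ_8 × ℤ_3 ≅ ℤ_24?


Comparing ℤ_8 × ℤ_3 and ℤ_24:
gcd(8,3) = 1, so ℤ_8 × ℤ_3 ≅ ℤ_24 (CRT)

Yes, ℤ_8 × ℤ_3 ≅ ℤ_24


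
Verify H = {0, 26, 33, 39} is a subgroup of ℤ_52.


Subgroup test for H = {0, 26, 33, 39} in (ℤ_52, +):
(1) 0 ∈ H? Yes
(2) Closure: for all a,b ∈ H, (a+b) mod 52 ∈ H? No  [counterexample: 26 + 33 = 7 ∉ H]
(3) Inverses: for all a ∈ H, -a mod 52 ∈ H? No

No, H is not a subgroup of ℤ_52


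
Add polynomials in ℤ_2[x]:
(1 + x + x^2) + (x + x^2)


Add coefficients mod 2:
x^0: 1 + 0 = 1 (mod 2)
x^1: 1 + 1 = 0 (mod 2)
x^2: 1 + 1 = 0 (mod 2)
Result: 1

f + g = 1


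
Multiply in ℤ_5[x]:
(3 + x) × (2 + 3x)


Expand and collect like terms; reduce coefficients mod 5:
x^0: 3·2 = 6 ≡ 1 (mod 5)
x^1: 3·3 + 1·2 = 11 ≡ 1 (mod 5)
x^2: 1·3 = 3 ≡ 3 (mod 5)
Result: 1 + x + 3x^2

f · g = 1 + x + 3x^2


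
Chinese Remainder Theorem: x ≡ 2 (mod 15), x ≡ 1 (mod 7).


m₁ = 15, m₂ = 7, gcd = 1, so CRT applies. M = m₁·m₂ = 105
Let M₁ = M/m₁ = 7, M₂ = M/m₂ = 15
Find y₁ ≡ M₁⁻¹ (mod m₁): 7⁻¹ ≡ 13 (mod 15)
Find y₂ ≡ M₂⁻¹ (mod m₂): 15⁻¹ ≡ 1 (mod 7)
x = a₁·M₁·y₁ + a₂·M₂·y₂ = 2·7·13 + 1·15·1 = 197
Reduce mod 105: x ≡ 92
Check: 92 mod 15 = 2 ✓, 92 mod 7 = 1 ✓

x ≡ 92 (mod 105)


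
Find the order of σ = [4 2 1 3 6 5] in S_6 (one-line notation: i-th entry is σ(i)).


Cycle decomposition: (1 4 3) (5 6)
Cycle lengths: 3, 2
Order = lcm(3, 2) = 6

ord(σ) = 6


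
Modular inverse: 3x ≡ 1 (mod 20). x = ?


Use the extended Euclidean algorithm to write 1 = 3·s + 20·t; then s mod 20 is the inverse.
Euclidean algorithm:
  3 = 0·20 + 3
  20 = 6·3 + 2
  3 = 1·2 + 1
  2 = 2·1 + 0
gcd(3,20) = 1
Back-substitution gives: 3·(7) + 20·(-1) = 1
So 3⁻¹ ≡ 7 ≡ 7 (mod 20)
Check: 3 × 7 = 21 ≡ 1 (mod 20) ✓

3⁻¹ ≡ 7 (mod 20)


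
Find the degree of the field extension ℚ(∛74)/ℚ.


∛74 has minimal polynomial x³ - 74 (irreducible over ℚ since 74 is not a perfect cube)

[ℚ(∛74)/ℚ] = 3


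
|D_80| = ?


|D_n| = 2n (n rotations and n reflections)
|D_80| = 2×80 = 160

|D_80| = 160


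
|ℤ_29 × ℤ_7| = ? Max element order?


|ℤ_29 × ℤ_7| = 29 × 7 = 203
Max element order = lcm(29,7) = 203
Cyclic? Yes (gcd=1)

|ℤ_29×ℤ_7| = 203, max element order = 203


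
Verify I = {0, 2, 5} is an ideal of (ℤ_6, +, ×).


Check ideal conditions for I = {0, 2, 5} in ℤ_6:
(1) I is an additive subgroup? No
(2) For r ∈ ℤ_6 and a ∈ I: r·a ∈ I? No  [counterexample: r=2, a=2, r·a mod 6 = 4 ∉ I]

No, I is not an ideal of ℤ_6


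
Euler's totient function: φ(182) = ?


Factor n: 182 = 2 × 7 × 13
φ(n) = n · ∏(1 - 1/p) over distinct primes p | n
φ(182) = 182 · (1 - 1/2) · (1 - 1/7) · (1 - 1/13) = 72

φ(182) = 72


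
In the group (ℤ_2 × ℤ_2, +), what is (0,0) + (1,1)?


Operation: componentwise addition mod (2, 2)
(0,0) + (1,1) = ((a₁+b₁) mod 2, (a₂+b₂) mod 2) with a = (0,0), b = (1,1)

(0,0) + (1,1) = (1,1)


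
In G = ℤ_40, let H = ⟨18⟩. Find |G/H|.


|⟨18⟩| = n / gcd(18, 40) = 40 / 2 = 20
H is normal (ℤ_40 is abelian).
|G/H| = |G| / |H| = 40 / 20 = 2

|G/H| = 2


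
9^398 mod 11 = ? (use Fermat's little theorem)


Fermat's little theorem: if p is prime and gcd(a,p)=1, then a^(p-1) ≡ 1 (mod p)
p = 11 is prime, gcd(9,11) = 1
Reduce exponent: 398 mod 10 = 8
So 9^398 ≡ 9^8 (mod 11)
9^8 mod 11 = 3

9^398 ≡ 3 (mod 11)


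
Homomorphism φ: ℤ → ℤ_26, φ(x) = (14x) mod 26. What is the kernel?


Kernel = preimage of identity
ker(φ) = {x ∈ ℤ : 14x ≡ 0 (mod 26)}. gcd(14,26) = 2, so 14x ≡ 0 (mod 26) ⟺ x ≡ 0 (mod 26/2 = 13). Hence ker(φ) = 13ℤ

ker(φ) = 13ℤ


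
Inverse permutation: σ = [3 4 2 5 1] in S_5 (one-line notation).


To find σ⁻¹, swap domain and range:
σ(1) = 3 → σ⁻¹(3) = 1
σ(2) = 4 → σ⁻¹(4) = 2
σ(3) = 2 → σ⁻¹(2) = 3
σ(4) = 5 → σ⁻¹(5) = 4
σ(5) = 1 → σ⁻¹(1) = 5

σ⁻¹ = [5 3 1 2 4]


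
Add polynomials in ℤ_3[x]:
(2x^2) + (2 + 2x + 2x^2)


Add coefficients mod 3:
x^0: 0 + 2 = 2 (mod 3)
x^1: 0 + 2 = 2 (mod 3)
x^2: 2 + 2 = 1 (mod 3)
Result: 2 + 2x + x^2

f + g = 2 + 2x + x^2


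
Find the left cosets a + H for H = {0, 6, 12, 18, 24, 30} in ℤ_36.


H = {0, 6, 12, 18, 24, 30}, |H| = 6
Number of cosets = |G|/|H| = 36/6 = 6
0 + H = {0, 6, 12, 18, 24, 30}
1 + H = {1, 7, 13, 19, 25, 31}
2 + H = {2, 8, 14, 20, 26, 32}
3 + H = {3, 9, 15, 21, 27, 33}
4 + H = {4, 10, 16, 22, 28, 34}
5 + H = {5, 11, 17, 23, 29, 35}

Cosets: 0+H={0,6,12,18,24,30}; 1+H={1,7,13,19,25,31}; 2+H={2,8,14,20,26,32}; 3+H={3,9,15,21,27,33}; 4+H={4,10,16,22,28,34}; 5+H={5,11,17,23,29,35}


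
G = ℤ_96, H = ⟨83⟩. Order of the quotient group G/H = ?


|⟨83⟩| = n / gcd(83, 96) = 96 / 1 = 96
H is normal (ℤ_96 is abelian).
|G/H| = |G| / |H| = 96 / 96 = 1

|G/H| = 1


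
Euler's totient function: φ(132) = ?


Factor n: 132 = 2^2 × 3 × 11
φ(n) = n · ∏(1 - 1/p) over distinct primes p | n
φ(132) = 132 · (1 - 1/2) · (1 - 1/3) · (1 - 1/11) = 40

φ(132) = 40


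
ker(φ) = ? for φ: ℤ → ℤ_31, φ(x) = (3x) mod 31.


Kernel = preimage of identity
ker(φ) = {x ∈ ℤ : 3x ≡ 0 (mod 31)}. gcd(3,31) = 1, so 3x ≡ 0 (mod 31) ⟺ x ≡ 0 (mod 31/1 = 31). Hence ker(φ) = 31ℤ

ker(φ) = 31ℤ


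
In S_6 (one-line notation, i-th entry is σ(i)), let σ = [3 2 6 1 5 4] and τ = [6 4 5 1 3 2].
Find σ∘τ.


σ∘τ: apply τ first, then σ
1 →τ 6 →σ 4
2 →τ 4 →σ 1
3 →τ 5 →σ 5
4 →τ 1 →σ 3
5 →τ 3 →σ 6
6 →τ 2 →σ 2

σ∘τ = [4 1 5 3 6 2]


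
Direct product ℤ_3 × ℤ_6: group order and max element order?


|ℤ_3 × ℤ_6| = 3 × 6 = 18
Max element order = lcm(3,6) = 6
Cyclic? No (gcd=3)

|ℤ_3×ℤ_6| = 18, max element order = 6


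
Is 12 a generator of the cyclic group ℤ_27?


g generates ℤ_n iff gcd(g, n) = 1
gcd(12, 27) = 3
Since gcd = 3 ≠ 1, ⟨12⟩ has order 9 < 27, so 12 is not a generator.

No, 12 does not generate ℤ_27


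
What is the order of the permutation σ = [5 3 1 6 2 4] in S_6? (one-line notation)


Cycle decomposition: (1 5 2 3) (4 6)
Cycle lengths: 4, 2
Order = lcm(4, 2) = 4

ord(σ) = 4


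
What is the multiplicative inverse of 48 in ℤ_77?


Use the extended Euclidean algorithm to write 1 = 48·s + 77·t; then s mod 77 is the inverse.
Euclidean algorithm:
  48 = 0·77 + 48
  77 = 1·48 + 29
  48 = 1·29 + 19
  29 = 1·19 + 10
  19 = 1·10 + 9
  10 = 1·9 + 1
  9 = 9·1 + 0
gcd(48,77) = 1
Back-substitution gives: 48·(-8) + 77·(5) = 1
So 48⁻¹ ≡ -8 ≡ 69 (mod 77)
Check: 48 × 69 = 3312 ≡ 1 (mod 77) ✓

48⁻¹ ≡ 69 (mod 77)


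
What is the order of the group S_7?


|S_n| = n! (number of permutations of n symbols)
|S_7| = 7! = 5040

|S_7| = 5040


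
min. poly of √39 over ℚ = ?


√39 satisfies x² - 39 = 0, irreducible over ℚ since 39 is squarefree

Minimal polynomial: x² - 39


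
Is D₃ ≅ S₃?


Comparing D₃ and S₃:
Both are the unique non-abelian group of order 6

Yes, D₃ ≅ S₃


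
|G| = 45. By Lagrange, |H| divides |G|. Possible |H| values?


Lagrange's theorem: |H| divides |G|
|G| = 45
Divisors of 45: 1, 3, 5, 9, 15, 45

Possible subgroup orders: {1, 3, 5, 9, 15, 45}


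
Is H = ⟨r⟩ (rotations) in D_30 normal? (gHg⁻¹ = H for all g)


H = ⟨r⟩ (rotations) in D_30
The rotation subgroup ⟨r⟩ has index 2 in D_30, so it is normal

Yes, normal subgroup


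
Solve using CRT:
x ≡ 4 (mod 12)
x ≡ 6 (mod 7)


m₁ = 12, m₂ = 7, gcd = 1, so CRT applies. M = m₁·m₂ = 84
Let M₁ = M/m₁ = 7, M₂ = M/m₂ = 12
Find y₁ ≡ M₁⁻¹ (mod m₁): 7⁻¹ ≡ 7 (mod 12)
Find y₂ ≡ M₂⁻¹ (mod m₂): 12⁻¹ ≡ 3 (mod 7)
x = a₁·M₁·y₁ + a₂·M₂·y₂ = 4·7·7 + 6·12·3 = 412
Reduce mod 84: x ≡ 76
Check: 76 mod 12 = 4 ✓, 76 mod 7 = 6 ✓

x ≡ 76 (mod 84)


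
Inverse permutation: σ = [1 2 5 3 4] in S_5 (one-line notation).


To find σ⁻¹, swap domain and range:
σ(1) = 1 → σ⁻¹(1) = 1
σ(2) = 2 → σ⁻¹(2) = 2
σ(3) = 5 → σ⁻¹(5) = 3
σ(4) = 3 → σ⁻¹(3) = 4
σ(5) = 4 → σ⁻¹(4) = 5

σ⁻¹ = [1 2 4 5 3]


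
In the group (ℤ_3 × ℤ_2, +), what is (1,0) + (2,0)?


Operation: componentwise addition mod (3, 2)
(1,0) + (2,0) = ((a₁+b₁) mod 3, (a₂+b₂) mod 2) with a = (1,0), b = (2,0)

(1,0) + (2,0) = (0,0)


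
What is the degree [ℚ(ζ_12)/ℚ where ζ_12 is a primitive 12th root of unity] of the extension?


[ℚ(ζ_n):ℚ] = deg Φ_n(x) = φ(n). Here φ(12) = 4

[ℚ(ζ_12)/ℚ where ζ_12 is a primitive 12th root of unity] = 4


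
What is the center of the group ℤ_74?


Z(G) = {g ∈ G | gx = xg for all x ∈ G}
ℤ_74 is abelian, so Z(G) = G

Z(ℤ_74) = ℤ_74
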